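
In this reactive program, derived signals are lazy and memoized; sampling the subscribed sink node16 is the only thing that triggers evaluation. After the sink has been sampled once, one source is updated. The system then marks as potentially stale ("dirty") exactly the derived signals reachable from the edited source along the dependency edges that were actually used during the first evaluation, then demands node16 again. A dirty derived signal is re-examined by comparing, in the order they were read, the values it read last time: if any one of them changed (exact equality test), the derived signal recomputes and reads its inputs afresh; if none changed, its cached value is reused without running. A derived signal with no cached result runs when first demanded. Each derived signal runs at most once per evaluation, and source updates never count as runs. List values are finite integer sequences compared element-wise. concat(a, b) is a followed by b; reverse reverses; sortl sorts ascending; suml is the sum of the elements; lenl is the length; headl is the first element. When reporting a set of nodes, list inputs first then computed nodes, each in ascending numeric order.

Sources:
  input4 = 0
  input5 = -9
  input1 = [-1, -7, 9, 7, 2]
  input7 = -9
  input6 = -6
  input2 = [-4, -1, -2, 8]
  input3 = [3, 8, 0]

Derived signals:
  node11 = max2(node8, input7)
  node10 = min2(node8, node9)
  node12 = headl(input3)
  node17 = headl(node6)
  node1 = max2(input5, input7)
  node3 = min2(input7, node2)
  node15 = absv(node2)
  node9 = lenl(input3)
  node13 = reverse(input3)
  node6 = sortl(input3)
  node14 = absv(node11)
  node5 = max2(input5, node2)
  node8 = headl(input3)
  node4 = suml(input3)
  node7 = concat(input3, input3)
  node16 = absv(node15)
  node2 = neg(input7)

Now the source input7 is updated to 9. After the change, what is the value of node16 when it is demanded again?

Demanding node16 again yields 9.
Note the absorption at node15: it re-runs yet its value is the same, leaving the output's value untouched.

First demand of the output computes:
  node2 = neg(-9) = 9
  node15 = absv(9) = 9
  node16 = absv(9) = 9

After the edit, cleaning proceeds:
  node2: a read changed (input7 -9->9) — executes, giving -9.
  node15: a read changed (node2 9->-9) — executes, giving 9 — identical to its old value.
  node16: dirty, but its reads are unchanged (node15 unchanged); cached 9 stands.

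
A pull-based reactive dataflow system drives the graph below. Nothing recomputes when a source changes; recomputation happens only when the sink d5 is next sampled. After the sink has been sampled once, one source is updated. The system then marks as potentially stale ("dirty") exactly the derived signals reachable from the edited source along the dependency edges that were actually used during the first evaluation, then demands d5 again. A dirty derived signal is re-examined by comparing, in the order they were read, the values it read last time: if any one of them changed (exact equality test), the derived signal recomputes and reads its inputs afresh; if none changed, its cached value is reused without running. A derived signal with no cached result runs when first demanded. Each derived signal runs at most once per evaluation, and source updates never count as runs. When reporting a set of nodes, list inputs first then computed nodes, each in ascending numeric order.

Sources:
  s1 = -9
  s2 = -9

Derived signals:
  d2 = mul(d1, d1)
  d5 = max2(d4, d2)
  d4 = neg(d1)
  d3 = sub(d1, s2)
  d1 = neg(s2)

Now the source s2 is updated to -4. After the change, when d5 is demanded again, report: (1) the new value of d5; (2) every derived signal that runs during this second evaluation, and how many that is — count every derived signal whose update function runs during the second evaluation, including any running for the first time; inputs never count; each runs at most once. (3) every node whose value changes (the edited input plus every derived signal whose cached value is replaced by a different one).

New value of d5: 16.
Derived signals that run: d1, d2, d4, d5 — 4 in total.
Values that change: s2, d1, d2, d4, d5.

First evaluation (everything demanded from the output):
  d1 = neg(-9) = 9
  d2 = mul(9, 9) = 81
  d4 = neg(9) = -9
  d5 = max2(-9, 81) = 81

Propagation after the edit:
  d1: runs — s2 -9->-4; result 4.
  d2: runs — d1 9->4; d1 9->4; result 16.
  d4: runs — d1 9->4; result -4.
  d5: runs — d4 -9->-4; d2 81->16; result 16.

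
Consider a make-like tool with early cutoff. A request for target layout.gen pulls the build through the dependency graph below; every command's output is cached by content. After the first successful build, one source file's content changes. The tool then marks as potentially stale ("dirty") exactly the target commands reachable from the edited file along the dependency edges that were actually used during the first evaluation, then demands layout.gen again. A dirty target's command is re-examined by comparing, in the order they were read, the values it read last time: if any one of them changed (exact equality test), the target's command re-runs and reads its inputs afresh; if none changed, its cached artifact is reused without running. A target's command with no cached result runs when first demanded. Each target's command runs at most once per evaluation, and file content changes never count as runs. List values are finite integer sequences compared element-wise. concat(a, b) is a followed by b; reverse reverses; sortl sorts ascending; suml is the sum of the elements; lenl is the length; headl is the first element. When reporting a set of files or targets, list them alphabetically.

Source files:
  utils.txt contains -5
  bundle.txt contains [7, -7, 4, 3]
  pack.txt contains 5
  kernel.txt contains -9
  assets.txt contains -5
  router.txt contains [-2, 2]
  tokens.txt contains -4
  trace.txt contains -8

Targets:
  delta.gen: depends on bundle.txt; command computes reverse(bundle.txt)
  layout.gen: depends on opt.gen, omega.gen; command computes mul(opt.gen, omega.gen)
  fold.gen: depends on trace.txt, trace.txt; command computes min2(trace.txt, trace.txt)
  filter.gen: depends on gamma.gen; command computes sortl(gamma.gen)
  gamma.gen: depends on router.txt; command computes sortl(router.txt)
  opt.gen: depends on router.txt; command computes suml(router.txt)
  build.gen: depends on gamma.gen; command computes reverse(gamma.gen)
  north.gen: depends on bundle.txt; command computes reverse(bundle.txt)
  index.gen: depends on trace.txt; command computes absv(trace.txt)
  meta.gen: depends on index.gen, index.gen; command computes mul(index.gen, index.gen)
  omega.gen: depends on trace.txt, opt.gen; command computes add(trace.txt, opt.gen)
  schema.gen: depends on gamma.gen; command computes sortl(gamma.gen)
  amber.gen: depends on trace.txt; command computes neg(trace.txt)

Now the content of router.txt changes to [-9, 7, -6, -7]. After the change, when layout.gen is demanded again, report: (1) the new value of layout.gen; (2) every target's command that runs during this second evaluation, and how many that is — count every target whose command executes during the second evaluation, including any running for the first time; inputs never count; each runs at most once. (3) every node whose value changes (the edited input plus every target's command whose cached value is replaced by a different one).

First demand of the output computes:
  opt.gen = suml([-2, 2]) = 0
  omega.gen = add(-8, 0) = -8
  layout.gen = mul(0, -8) = 0

After the edit, cleaning proceeds:
  opt.gen: a read changed (router.txt [-2, 2]->[-9, 7, -6, -7]) — executes, giving -15.
  omega.gen: a read changed (opt.gen 0->-15) — executes, giving -23.
  layout.gen: a read changed (opt.gen 0->-15; omega.gen -8->-23) — executes, giving 345.

Demanding layout.gen again yields 345.
3 target commands run: layout.gen, omega.gen, opt.gen.
The nodes whose values change: layout.gen, omega.gen, opt.gen, router.txt.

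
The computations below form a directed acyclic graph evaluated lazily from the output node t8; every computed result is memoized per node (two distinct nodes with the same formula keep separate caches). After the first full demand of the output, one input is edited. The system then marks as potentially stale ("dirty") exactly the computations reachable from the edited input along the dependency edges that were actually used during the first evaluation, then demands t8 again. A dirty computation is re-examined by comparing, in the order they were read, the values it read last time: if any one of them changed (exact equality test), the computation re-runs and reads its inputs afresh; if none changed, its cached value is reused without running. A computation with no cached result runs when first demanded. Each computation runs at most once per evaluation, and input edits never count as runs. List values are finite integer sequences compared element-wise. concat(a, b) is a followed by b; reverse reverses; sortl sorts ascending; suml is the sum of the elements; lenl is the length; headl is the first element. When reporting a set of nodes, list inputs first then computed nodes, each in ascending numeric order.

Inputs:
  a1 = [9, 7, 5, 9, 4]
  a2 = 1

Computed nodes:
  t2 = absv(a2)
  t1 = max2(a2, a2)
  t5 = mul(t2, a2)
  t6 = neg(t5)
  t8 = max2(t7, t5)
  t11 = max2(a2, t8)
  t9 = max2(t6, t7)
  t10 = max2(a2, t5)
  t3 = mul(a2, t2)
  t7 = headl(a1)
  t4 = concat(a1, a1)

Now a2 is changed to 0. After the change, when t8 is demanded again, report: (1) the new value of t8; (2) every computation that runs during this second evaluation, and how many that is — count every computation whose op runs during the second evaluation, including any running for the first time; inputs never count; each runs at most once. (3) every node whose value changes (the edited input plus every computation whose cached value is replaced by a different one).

Demanding t8 again yields 9.
3 computations run: t2, t5, t8.
The nodes whose values change: a2, t2, t5.

First demand of the output computes:
  t2 = absv(1) = 1
  t5 = mul(1, 1) = 1
  t7 = headl([9, 7, 5, 9, 4]) = 9
  t8 = max2(9, 1) = 9

After the edit, cleaning proceeds:
  t2: a read changed (a2 1->0) — executes, giving 0.
  t5: a read changed (t2 1->0; a2 1->0) — executes, giving 0.
  t8: a read changed (t5 1->0) — executes, giving 9 — identical to its old value.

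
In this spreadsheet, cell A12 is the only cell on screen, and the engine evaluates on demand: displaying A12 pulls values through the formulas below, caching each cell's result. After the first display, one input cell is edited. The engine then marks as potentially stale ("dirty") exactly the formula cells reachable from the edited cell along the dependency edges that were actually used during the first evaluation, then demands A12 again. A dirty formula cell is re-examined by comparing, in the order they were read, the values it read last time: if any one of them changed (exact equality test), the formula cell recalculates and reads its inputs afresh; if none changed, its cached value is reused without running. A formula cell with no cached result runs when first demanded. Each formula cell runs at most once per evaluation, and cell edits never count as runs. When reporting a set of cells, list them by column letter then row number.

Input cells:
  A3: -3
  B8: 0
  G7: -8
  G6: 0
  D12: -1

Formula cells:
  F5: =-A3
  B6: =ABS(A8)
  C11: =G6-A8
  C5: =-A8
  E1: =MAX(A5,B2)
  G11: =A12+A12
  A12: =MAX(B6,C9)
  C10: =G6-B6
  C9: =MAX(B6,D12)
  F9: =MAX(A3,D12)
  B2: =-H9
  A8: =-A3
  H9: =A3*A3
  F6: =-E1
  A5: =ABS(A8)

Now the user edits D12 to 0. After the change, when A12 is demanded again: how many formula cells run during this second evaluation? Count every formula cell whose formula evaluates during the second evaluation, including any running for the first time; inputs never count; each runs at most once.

Run set: C9 (1 run).
The important point: C9 recomputes to an identical value, and the output ends up unchanged.

Initial pass — values computed on the first demand:
  A8 = -(-3) = 3
  B6 = ABS(3) = 3
  C9 = MAX(3, -1) = 3
  A12 = MAX(3, 3) = 3

Second demand — change propagation:
  C9: re-runs because D12 -1->0; new result 3 (unchanged).
  A12: re-examined; everything it read last time is the same (B6 unchanged, C9 unchanged) — cache 3 kept, no run.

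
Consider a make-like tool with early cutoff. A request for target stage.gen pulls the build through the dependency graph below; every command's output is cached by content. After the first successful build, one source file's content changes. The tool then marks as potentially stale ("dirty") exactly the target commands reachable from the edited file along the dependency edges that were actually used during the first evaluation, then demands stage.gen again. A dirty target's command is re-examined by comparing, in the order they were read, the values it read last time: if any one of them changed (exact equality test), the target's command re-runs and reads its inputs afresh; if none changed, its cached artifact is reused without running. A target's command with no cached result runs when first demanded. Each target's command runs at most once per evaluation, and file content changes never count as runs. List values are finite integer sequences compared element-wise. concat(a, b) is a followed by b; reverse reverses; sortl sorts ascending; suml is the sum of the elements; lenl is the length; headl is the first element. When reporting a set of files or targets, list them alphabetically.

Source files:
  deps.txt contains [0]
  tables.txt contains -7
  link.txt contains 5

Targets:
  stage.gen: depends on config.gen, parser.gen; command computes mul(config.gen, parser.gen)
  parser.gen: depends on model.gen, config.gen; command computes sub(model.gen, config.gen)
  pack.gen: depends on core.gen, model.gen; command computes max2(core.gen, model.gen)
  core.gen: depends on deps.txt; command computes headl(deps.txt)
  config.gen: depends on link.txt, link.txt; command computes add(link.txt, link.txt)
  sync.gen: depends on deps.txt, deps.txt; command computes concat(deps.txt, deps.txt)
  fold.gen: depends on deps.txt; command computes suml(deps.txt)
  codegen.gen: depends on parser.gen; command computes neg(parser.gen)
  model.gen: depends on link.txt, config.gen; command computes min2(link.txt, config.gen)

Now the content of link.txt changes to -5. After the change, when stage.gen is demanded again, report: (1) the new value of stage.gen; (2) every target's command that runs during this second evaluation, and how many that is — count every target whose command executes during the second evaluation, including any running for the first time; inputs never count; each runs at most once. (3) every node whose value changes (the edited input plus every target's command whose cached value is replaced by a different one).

First demand of the output computes:
  config.gen = add(5, 5) = 10
  model.gen = min2(5, 10) = 5
  parser.gen = sub(5, 10) = -5
  stage.gen = mul(10, -5) = -50

After the edit, cleaning proceeds:
  config.gen: a read changed (link.txt 5->-5; link.txt 5->-5) — executes, giving -10.
  model.gen: a read changed (link.txt 5->-5; config.gen 10->-10) — executes, giving -10.
  parser.gen: a read changed (model.gen 5->-10; config.gen 10->-10) — executes, giving 0.
  stage.gen: a read changed (config.gen 10->-10; parser.gen -5->0) — executes, giving 0.

Demanding stage.gen again yields 0.
4 target commands run: config.gen, model.gen, parser.gen, stage.gen.
The nodes whose values change: config.gen, link.txt, model.gen, parser.gen, stage.gen.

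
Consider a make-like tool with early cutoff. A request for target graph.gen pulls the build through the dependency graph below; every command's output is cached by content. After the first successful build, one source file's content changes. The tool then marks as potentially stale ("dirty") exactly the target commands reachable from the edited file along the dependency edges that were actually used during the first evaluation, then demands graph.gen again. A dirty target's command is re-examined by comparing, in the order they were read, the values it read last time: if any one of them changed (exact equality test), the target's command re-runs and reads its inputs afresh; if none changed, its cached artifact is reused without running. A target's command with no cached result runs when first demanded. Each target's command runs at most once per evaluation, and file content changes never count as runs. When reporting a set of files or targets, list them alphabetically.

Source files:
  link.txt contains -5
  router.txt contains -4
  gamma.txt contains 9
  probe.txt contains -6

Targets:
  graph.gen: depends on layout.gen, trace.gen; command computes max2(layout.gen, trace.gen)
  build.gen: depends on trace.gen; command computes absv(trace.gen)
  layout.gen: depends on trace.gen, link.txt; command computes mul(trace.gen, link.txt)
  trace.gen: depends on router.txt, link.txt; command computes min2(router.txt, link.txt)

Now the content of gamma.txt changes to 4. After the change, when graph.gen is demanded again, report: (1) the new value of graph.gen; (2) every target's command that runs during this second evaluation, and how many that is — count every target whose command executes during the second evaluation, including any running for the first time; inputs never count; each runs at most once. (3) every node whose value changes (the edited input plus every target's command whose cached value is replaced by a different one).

Demanding graph.gen again yields 25.
0 target commands run: none.
The nodes whose values change: gamma.txt.
Note the shortcut — nothing in the graph depends on gamma.txt at all, so no recomputation happens.

First demand of the output computes:
  trace.gen = min2(-4, -5) = -5
  layout.gen = mul(-5, -5) = 25
  graph.gen = max2(25, -5) = 25

After the edit, cleaning proceeds:
  no node depends on gamma.txt at all; the second demand re-runs nothing.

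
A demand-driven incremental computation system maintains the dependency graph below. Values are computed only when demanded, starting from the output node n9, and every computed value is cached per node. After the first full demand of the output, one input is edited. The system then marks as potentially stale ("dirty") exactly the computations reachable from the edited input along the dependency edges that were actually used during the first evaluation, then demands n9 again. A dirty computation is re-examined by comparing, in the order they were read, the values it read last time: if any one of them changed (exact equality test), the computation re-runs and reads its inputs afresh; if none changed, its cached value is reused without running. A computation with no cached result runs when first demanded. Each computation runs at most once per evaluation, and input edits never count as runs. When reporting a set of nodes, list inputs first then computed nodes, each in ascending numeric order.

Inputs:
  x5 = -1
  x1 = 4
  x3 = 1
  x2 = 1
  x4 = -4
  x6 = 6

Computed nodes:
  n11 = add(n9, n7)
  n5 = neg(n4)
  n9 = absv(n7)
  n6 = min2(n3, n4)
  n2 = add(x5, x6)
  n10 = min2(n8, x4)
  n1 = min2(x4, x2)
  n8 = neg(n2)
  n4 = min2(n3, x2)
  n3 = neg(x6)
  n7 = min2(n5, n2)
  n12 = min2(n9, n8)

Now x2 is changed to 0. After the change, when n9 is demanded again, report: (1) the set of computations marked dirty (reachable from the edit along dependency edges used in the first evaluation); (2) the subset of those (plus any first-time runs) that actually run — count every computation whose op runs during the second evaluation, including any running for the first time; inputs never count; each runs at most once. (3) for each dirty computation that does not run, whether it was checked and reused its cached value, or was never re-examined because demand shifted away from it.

Marked dirty: n4, n5, n7, n9.
Computations that run: n4 — 1 in total.
Checked but reused from cache: n5, n7, n9.
Key observation: the change is absorbed at n4 — it re-runs but produces the same value, and the output's value is unchanged.

First evaluation (everything demanded from the output):
  n2 = add(-1, 6) = 5
  n3 = neg(6) = -6
  n4 = min2(-6, 1) = -6
  n5 = neg(-6) = 6
  n7 = min2(6, 5) = 5
  n9 = absv(5) = 5

Propagation after the edit:
  n4: runs — x2 1->0; result -6 (same value as before).
  n5: checked — values it read are unchanged (n4 unchanged); reused cached 6 without running.
  n7: checked — values it read are unchanged (n5 unchanged, n2 unchanged); reused cached 5 without running.
  n9: checked — values it read are unchanged (n7 unchanged); reused cached 5 without running.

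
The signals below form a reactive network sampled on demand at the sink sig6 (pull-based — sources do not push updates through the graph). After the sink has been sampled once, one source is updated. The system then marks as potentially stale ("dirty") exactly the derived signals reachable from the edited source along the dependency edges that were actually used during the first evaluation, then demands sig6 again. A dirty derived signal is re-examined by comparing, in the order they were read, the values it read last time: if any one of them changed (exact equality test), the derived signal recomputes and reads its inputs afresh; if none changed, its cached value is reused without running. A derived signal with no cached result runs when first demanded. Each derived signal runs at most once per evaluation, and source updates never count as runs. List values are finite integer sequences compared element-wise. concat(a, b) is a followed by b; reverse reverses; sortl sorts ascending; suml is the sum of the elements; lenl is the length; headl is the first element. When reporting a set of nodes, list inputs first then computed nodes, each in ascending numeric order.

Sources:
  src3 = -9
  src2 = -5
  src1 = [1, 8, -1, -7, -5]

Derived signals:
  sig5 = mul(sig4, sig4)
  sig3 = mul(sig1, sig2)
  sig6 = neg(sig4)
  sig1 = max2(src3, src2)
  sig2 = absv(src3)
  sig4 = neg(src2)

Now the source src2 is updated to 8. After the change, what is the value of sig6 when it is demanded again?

sig6 now evaluates to 8.

Initial pass — values computed on the first demand:
  sig4 = neg(-5) = 5
  sig6 = neg(5) = -5

Second demand — change propagation:
  sig4: re-runs because src2 -5->8; new result -8.
  sig6: re-runs because sig4 5->-8; new result 8.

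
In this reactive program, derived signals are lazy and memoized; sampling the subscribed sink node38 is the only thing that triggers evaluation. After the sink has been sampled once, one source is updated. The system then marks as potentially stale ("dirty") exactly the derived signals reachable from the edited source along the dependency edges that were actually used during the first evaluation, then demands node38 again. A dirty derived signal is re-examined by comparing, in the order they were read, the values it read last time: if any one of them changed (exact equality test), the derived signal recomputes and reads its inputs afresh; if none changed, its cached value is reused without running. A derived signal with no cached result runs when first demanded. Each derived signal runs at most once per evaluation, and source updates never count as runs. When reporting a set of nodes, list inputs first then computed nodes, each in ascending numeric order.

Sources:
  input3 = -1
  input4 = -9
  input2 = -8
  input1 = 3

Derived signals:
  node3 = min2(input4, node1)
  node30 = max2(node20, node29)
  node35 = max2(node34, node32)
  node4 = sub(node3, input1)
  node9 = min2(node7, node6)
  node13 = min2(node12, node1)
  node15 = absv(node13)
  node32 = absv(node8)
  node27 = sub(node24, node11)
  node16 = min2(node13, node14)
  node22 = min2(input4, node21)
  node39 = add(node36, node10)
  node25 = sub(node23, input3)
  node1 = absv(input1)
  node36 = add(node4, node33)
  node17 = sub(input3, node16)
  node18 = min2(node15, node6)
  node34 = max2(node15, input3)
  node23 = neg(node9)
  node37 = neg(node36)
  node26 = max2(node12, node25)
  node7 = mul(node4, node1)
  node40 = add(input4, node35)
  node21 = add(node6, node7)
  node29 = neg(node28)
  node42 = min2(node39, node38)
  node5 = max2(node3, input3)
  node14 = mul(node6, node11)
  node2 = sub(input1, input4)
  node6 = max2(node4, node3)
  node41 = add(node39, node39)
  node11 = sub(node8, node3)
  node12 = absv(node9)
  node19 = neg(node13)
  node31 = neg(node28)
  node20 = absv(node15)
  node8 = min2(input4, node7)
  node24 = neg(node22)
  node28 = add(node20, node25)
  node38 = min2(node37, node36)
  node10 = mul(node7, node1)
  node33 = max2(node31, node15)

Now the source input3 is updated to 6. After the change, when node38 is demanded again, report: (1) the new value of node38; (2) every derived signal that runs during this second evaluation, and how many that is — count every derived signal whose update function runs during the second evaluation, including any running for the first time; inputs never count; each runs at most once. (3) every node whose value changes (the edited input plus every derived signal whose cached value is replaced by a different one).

First demand of the output computes:
  node1 = absv(3) = 3
  node3 = min2(-9, 3) = -9
  node4 = sub(-9, 3) = -12
  node6 = max2(-12, -9) = -9
  node7 = mul(-12, 3) = -36
  node9 = min2(-36, -9) = -36
  node12 = absv(-36) = 36
  node13 = min2(36, 3) = 3
  node15 = absv(3) = 3
  node20 = absv(3) = 3
  node23 = neg(-36) = 36
  node25 = sub(36, -1) = 37
  node28 = add(3, 37) = 40
  node31 = neg(40) = -40
  node33 = max2(-40, 3) = 3
  node36 = add(-12, 3) = -9
  node37 = neg(-9) = 9
  node38 = min2(9, -9) = -9

After the edit, cleaning proceeds:
  node25: a read changed (input3 -1->6) — executes, giving 30.
  node28: a read changed (node25 37->30) — executes, giving 33.
  node31: a read changed (node28 40->33) — executes, giving -33.
  node33: a read changed (node31 -40->-33) — executes, giving 3 — identical to its old value.
  node36: dirty, but its reads are unchanged (node4 unchanged, node33 unchanged); cached -9 stands.
  node37: dirty, but its reads are unchanged (node36 unchanged); cached 9 stands.
  node38: dirty, but its reads are unchanged (node37 unchanged, node36 unchanged); cached -9 stands.

Note the absorption at node33: it re-runs yet its value is the same, leaving the output's value untouched.

Demanding node38 again yields -9.
4 derived signals run: node25, node28, node31, node33.
The nodes whose values change: input3, node25, node28, node31.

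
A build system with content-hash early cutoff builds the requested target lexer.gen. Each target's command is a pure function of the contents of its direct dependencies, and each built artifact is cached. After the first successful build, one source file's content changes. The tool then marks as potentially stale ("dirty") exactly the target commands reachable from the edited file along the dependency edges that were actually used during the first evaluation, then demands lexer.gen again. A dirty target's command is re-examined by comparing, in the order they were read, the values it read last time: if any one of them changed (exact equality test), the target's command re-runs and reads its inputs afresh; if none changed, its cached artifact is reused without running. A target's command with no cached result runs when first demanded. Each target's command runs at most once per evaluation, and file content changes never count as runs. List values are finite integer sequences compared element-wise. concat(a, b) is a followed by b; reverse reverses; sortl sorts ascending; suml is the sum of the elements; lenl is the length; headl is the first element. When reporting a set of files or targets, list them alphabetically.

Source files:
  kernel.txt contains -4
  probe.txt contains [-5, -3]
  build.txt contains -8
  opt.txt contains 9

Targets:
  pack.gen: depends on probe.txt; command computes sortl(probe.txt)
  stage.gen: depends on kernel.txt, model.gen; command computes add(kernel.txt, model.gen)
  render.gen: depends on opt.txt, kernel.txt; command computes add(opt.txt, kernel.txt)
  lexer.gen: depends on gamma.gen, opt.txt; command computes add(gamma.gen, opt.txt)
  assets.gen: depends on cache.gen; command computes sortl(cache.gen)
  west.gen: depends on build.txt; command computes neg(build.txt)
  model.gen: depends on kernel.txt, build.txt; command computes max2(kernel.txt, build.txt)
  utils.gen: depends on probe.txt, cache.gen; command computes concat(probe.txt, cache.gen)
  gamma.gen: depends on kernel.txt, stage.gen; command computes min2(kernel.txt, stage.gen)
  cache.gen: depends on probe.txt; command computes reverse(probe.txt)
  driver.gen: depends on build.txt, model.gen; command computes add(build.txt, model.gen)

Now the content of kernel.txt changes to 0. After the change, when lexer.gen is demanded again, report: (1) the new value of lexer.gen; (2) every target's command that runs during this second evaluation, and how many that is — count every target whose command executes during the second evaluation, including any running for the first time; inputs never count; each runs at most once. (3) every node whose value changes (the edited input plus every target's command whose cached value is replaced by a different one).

New value of lexer.gen: 9.
Target commands that run: gamma.gen, lexer.gen, model.gen, stage.gen — 4 in total.
Values that change: gamma.gen, kernel.txt, lexer.gen, model.gen, stage.gen.

First evaluation (everything demanded from the output):
  model.gen = max2(-4, -8) = -4
  stage.gen = add(-4, -4) = -8
  gamma.gen = min2(-4, -8) = -8
  lexer.gen = add(-8, 9) = 1

Propagation after the edit:
  model.gen: runs — kernel.txt -4->0; result 0.
  stage.gen: runs — kernel.txt -4->0; model.gen -4->0; result 0.
  gamma.gen: runs — kernel.txt -4->0; stage.gen -8->0; result 0.
  lexer.gen: runs — gamma.gen -8->0; result 9.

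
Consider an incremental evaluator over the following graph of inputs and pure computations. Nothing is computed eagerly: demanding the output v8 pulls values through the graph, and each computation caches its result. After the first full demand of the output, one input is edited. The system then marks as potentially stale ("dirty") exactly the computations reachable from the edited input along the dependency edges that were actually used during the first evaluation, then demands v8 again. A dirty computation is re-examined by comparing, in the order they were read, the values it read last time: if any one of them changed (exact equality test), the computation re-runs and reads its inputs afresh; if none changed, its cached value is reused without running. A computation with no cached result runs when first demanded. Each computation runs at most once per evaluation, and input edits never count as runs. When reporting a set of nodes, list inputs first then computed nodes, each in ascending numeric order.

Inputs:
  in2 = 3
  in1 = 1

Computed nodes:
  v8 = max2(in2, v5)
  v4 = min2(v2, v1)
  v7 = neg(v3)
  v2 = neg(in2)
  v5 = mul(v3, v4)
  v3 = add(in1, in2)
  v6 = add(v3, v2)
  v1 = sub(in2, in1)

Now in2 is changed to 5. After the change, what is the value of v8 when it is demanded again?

Initial pass — values computed on the first demand:
  v1 = sub(3, 1) = 2
  v2 = neg(3) = -3
  v3 = add(1, 3) = 4
  v4 = min2(-3, 2) = -3
  v5 = mul(4, -3) = -12
  v8 = max2(3, -12) = 3

Second demand — change propagation:
  v1: re-runs because in2 3->5; new result 4.
  v2: re-runs because in2 3->5; new result -5.
  v3: re-runs because in2 3->5; new result 6.
  v4: re-runs because v2 -3->-5; v1 2->4; new result -5.
  v5: re-runs because v3 4->6; v4 -3->-5; new result -30.
  v8: re-runs because in2 3->5; v5 -12->-30; new result 5.

v8 now evaluates to 5.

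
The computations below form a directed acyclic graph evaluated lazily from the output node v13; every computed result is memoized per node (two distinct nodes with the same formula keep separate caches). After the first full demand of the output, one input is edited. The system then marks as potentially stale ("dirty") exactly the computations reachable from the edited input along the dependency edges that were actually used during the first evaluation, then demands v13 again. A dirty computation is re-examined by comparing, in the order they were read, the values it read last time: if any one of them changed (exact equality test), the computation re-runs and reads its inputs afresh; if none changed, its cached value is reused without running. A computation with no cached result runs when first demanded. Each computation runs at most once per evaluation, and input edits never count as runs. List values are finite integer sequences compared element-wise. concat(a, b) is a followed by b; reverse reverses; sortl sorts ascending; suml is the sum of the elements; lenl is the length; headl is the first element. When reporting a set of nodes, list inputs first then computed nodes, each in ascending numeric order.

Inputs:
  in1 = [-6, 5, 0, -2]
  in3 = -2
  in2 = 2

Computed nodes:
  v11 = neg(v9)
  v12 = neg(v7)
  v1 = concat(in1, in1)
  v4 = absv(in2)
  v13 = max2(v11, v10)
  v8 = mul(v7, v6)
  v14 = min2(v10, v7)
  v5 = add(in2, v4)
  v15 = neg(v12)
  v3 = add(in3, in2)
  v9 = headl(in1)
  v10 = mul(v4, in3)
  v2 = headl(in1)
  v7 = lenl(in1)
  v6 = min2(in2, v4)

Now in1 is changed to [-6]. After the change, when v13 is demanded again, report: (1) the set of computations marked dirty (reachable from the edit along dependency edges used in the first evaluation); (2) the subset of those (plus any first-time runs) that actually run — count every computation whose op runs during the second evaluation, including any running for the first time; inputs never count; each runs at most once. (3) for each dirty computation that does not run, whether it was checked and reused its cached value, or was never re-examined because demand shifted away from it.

First demand of the output computes:
  v4 = absv(2) = 2
  v9 = headl([-6, 5, 0, -2]) = -6
  v10 = mul(2, -2) = -4
  v11 = neg(-6) = 6
  v13 = max2(6, -4) = 6

After the edit, cleaning proceeds:
  v9: a read changed (in1 [-6, 5, 0, -2]->[-6]) — executes, giving -6 — identical to its old value.
  v11: dirty, but its reads are unchanged (v9 unchanged); cached 6 stands.
  v13: dirty, but its reads are unchanged (v11 unchanged, v10 unchanged); cached 6 stands.

Note the absorption at v9: it re-runs yet its value is the same, leaving the output's value untouched.

The edit dirties: v9, v11, v13.
1 computations run: v9.
Cache hits after checking: v11, v13.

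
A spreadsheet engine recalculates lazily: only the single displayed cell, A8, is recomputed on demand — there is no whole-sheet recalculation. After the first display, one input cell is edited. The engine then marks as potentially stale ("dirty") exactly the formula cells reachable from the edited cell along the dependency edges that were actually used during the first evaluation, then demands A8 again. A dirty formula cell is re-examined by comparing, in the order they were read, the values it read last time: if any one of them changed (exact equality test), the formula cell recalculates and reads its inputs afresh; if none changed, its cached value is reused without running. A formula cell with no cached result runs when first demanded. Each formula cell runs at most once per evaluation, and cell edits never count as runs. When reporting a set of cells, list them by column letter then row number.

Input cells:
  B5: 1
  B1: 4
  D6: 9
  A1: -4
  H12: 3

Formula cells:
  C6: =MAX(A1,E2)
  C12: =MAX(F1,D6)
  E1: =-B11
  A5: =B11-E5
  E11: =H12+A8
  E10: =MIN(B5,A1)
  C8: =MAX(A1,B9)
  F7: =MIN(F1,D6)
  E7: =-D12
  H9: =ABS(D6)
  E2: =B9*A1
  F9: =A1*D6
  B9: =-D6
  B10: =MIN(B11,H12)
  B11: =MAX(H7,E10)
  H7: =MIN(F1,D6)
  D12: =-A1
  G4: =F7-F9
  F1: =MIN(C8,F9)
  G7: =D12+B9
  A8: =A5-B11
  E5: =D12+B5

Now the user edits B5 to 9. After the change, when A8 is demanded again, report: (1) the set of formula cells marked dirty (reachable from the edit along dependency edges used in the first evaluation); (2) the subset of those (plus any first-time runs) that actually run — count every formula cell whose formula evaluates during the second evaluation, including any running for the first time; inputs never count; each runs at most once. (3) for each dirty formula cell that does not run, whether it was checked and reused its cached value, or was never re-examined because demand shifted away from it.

Marked dirty: A5, A8, B11, E5, E10.
Formula cells that run: A5, A8, E5, E10 — 4 in total.
Checked but reused from cache: B11.
Key observation: the cutoff stops propagation at B11 — its inputs' values are unchanged, so it reuses its cache.

First evaluation (everything demanded from the output):
  B9 = -(9) = -9
  C8 = MAX(-4, -9) = -4
  D12 = -(-4) = 4
  E5 = 4 + 1 = 5
  E10 = MIN(1, -4) = -4
  F9 = -4 * 9 = -36
  F1 = MIN(-4, -36) = -36
  H7 = MIN(-36, 9) = -36
  B11 = MAX(-36, -4) = -4
  A5 = -4 - 5 = -9
  A8 = -9 - -4 = -5

Propagation after the edit:
  E5: runs — B5 1->9; result 13.
  E10: runs — B5 1->9; result -4 (same value as before).
  B11: checked — values it read are unchanged (H7 unchanged, E10 unchanged); reused cached -4 without running.
  A5: runs — E5 5->13; result -17.
  A8: runs — A5 -9->-17; result -13.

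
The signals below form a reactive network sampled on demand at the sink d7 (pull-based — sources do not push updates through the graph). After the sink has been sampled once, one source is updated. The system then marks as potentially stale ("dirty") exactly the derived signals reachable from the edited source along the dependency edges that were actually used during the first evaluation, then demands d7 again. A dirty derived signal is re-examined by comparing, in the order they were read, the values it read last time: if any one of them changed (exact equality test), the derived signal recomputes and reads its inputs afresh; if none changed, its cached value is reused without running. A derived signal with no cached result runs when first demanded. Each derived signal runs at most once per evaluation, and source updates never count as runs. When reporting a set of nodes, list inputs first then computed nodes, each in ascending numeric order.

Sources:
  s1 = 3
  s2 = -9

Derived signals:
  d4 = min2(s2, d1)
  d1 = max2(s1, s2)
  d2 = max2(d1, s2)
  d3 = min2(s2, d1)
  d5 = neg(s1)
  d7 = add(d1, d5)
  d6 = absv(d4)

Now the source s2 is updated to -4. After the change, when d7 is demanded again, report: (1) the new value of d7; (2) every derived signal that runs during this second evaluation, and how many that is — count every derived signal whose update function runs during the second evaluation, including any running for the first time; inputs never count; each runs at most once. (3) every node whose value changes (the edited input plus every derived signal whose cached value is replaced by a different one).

Initial pass — values computed on the first demand:
  d1 = max2(3, -9) = 3
  d5 = neg(3) = -3
  d7 = add(3, -3) = 0

Second demand — change propagation:
  d1: re-runs because s2 -9->-4; new result 3 (unchanged).
  d7: re-examined; everything it read last time is the same (d1 unchanged, d5 unchanged) — cache 0 kept, no run.

The important point: d1 recomputes to an identical value, and the output ends up unchanged.

d7 now evaluates to 0.
Run set: d1 (1 run).
Changed values: s2.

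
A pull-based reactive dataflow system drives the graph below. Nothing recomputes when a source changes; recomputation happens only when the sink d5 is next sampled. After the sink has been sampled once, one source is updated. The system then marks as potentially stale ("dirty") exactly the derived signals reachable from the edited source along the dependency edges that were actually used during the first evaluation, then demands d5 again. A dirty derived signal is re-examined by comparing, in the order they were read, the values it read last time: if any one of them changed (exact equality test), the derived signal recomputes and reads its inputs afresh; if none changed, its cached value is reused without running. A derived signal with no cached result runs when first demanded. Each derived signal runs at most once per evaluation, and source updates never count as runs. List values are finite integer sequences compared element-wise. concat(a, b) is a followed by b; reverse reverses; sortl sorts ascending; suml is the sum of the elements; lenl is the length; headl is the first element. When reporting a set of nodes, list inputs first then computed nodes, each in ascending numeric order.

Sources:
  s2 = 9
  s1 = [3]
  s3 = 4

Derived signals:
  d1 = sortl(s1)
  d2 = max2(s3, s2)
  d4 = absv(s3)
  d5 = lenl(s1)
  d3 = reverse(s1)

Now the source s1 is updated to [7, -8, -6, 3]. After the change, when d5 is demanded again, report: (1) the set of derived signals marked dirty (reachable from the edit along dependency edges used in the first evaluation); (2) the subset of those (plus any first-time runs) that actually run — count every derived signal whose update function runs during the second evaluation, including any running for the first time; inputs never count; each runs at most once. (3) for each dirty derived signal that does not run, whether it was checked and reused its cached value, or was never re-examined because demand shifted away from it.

Marked dirty: d5.
Derived signals that run: d5 — 1 in total.
Every dirty derived signal ran.

First evaluation (everything demanded from the output):
  d5 = lenl([3]) = 1

Propagation after the edit:
  d5: runs — s1 [3]->[7, -8, -6, 3]; result 4.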